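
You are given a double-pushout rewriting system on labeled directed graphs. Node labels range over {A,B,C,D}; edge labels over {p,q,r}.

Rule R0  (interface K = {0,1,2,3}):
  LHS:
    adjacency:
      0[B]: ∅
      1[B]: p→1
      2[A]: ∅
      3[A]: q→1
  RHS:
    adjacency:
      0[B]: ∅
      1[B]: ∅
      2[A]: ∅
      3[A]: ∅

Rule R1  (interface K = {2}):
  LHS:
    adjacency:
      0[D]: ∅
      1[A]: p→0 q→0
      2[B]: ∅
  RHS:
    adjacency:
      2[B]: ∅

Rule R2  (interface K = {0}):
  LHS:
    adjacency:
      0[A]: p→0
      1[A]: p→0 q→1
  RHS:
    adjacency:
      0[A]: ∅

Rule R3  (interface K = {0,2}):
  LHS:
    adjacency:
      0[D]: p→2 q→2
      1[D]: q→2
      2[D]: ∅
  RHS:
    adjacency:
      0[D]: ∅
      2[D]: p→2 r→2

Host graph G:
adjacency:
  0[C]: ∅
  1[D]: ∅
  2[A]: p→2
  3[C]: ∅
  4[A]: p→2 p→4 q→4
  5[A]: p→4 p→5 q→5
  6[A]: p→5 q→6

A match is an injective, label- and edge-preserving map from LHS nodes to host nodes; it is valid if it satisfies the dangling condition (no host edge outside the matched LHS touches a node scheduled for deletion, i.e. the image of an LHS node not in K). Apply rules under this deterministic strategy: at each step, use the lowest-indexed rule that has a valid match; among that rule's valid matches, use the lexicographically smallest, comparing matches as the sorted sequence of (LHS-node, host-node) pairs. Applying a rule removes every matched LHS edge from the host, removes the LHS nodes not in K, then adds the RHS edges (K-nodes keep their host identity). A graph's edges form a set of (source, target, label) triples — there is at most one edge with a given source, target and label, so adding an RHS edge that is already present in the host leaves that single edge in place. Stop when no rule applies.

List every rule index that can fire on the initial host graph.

R0: no valid match — LHS pattern not found
R1: no valid match — LHS pattern not found
R2: 1 valid match — {0↦5, 1↦6}
R3: no valid match — LHS pattern not found

Answer: [R2]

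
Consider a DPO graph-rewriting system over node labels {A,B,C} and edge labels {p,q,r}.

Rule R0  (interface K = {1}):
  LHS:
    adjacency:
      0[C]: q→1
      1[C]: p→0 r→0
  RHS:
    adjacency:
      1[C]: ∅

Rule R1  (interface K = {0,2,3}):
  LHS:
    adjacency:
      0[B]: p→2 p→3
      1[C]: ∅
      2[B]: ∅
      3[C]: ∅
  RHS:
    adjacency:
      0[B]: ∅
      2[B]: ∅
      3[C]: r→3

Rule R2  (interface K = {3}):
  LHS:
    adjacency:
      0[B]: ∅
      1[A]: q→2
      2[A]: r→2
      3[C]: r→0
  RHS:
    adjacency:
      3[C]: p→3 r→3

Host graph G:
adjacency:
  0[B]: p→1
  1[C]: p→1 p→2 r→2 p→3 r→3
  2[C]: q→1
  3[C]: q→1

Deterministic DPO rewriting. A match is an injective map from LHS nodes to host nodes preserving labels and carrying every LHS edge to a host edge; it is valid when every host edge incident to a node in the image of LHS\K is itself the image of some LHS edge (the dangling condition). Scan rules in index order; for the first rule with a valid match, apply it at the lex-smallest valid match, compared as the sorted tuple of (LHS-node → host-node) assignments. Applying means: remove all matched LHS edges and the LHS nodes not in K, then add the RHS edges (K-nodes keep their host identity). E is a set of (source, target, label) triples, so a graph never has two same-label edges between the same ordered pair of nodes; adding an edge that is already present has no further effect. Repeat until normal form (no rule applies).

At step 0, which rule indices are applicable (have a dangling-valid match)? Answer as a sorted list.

R0: 2 valid matches — {0↦2, 1↦1}, {0↦3, 1↦1}
R1: no valid match — LHS pattern not found
R2: no valid match — LHS pattern not found

Answer: [R0]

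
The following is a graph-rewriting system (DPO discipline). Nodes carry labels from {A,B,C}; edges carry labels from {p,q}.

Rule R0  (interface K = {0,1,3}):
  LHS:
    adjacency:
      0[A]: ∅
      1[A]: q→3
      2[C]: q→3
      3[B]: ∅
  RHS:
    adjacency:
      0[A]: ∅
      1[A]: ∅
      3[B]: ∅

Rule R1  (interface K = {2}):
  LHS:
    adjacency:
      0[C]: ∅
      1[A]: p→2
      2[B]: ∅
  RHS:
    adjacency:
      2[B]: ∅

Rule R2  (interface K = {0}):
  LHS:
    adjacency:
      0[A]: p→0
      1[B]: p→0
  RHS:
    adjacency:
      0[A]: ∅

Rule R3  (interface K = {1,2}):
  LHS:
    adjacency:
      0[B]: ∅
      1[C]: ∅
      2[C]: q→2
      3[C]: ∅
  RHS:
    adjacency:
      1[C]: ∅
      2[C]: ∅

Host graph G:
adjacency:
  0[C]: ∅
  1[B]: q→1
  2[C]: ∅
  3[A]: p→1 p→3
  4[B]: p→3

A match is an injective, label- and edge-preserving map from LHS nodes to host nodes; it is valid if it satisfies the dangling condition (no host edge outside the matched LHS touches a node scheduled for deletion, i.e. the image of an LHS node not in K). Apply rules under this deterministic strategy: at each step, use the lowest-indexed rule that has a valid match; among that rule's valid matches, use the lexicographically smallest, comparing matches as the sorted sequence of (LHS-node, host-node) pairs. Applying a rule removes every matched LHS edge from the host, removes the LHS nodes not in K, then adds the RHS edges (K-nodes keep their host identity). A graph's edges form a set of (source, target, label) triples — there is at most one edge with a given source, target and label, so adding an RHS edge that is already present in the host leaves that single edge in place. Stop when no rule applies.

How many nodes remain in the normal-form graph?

Answer: 2

Derivation:
start.  V:5 E:4  edges: 1-q->1 3-p->1 3-p->3 4-p->3
1. fire R2 via {0↦3, 1↦4}  →  V:4 E:2  edges: 1-q->1 3-p->1
2. fire R1 via {0↦0, 1↦3, 2↦1}  →  V:2 E:1  edges: 1-q->1
final graph: no rule applies after step 2
NF nodes: {1:B, 2:C}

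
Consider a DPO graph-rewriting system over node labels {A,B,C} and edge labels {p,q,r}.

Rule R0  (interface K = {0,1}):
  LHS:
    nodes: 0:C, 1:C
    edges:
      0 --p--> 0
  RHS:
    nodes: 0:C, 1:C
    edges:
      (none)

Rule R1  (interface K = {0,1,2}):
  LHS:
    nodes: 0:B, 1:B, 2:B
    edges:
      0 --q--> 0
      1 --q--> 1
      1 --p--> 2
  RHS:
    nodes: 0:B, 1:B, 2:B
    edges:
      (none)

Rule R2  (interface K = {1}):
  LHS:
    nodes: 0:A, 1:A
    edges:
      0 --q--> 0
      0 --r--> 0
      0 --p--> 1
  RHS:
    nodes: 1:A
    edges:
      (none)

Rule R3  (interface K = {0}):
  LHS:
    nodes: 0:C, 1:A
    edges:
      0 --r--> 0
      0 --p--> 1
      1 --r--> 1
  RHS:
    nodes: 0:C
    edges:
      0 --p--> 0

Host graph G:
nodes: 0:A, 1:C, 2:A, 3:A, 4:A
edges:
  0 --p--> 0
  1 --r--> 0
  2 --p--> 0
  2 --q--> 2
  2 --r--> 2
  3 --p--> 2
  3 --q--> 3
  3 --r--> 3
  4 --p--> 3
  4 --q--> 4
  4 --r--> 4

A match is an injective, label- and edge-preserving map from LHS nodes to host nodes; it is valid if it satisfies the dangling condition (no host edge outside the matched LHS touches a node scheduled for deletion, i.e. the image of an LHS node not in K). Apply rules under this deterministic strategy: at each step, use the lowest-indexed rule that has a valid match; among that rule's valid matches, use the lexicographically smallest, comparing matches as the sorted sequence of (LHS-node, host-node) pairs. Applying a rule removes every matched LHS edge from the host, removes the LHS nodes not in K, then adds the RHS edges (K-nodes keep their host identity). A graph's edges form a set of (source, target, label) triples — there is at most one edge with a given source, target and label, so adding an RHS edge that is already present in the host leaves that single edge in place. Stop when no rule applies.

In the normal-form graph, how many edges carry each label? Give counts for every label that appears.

start.  V:5 E:11  edges: 0-p->0 1-r->0 2-p->0 2-q->2 2-r->2 3-p->2 3-q->3 3-r->3 4-p->3 4-q->4 4-r->4
1. fire R2 via {0↦4, 1↦3}  →  V:4 E:8  edges: 0-p->0 1-r->0 2-p->0 2-q->2 2-r->2 3-p->2 3-q->3 3-r->3
2. fire R2 via {0↦3, 1↦2}  →  V:3 E:5  edges: 0-p->0 1-r->0 2-p->0 2-q->2 2-r->2
3. fire R2 via {0↦2, 1↦0}  →  V:2 E:2  edges: 0-p->0 1-r->0
final graph: no rule applies after step 3
NF edges: [(0, 0, 'p'), (1, 0, 'r')]

Answer: p:1 r:1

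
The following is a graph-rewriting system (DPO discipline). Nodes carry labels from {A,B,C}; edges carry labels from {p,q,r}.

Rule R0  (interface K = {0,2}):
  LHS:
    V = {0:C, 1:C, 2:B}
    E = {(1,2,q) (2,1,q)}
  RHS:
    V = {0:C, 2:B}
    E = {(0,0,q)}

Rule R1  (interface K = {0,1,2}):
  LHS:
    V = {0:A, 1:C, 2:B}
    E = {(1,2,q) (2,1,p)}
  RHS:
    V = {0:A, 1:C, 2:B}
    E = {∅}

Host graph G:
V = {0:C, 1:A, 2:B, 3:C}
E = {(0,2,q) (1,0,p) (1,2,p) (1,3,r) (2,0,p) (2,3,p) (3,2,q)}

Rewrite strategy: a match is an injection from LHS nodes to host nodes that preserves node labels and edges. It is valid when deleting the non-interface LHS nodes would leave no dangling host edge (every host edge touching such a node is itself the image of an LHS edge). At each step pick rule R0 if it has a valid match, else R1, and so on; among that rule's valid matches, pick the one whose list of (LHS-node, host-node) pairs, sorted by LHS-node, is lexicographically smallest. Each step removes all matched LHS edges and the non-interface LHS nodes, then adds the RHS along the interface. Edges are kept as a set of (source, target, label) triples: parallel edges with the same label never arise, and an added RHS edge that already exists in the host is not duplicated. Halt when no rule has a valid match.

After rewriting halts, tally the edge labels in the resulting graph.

Answer: p:2 r:1

Rewrite trace:
initial: |V|=4 |E|=7  E = 0-q->2 1-p->0 1-p->2 1-r->3 2-p->0 2-p->3 3-q->2
step 1: apply R1 at {0↦1, 1↦0, 2↦2}  → |V|=4 |E|=5  E = 1-p->0 1-p->2 1-r->3 2-p->3 3-q->2
step 2: apply R1 at {0↦1, 1↦3, 2↦2}  → |V|=4 |E|=3  E = 1-p->0 1-p->2 1-r->3
halt: no rule applies after step 2
NF edges: [(1, 0, 'p'), (1, 2, 'p'), (1, 3, 'r')]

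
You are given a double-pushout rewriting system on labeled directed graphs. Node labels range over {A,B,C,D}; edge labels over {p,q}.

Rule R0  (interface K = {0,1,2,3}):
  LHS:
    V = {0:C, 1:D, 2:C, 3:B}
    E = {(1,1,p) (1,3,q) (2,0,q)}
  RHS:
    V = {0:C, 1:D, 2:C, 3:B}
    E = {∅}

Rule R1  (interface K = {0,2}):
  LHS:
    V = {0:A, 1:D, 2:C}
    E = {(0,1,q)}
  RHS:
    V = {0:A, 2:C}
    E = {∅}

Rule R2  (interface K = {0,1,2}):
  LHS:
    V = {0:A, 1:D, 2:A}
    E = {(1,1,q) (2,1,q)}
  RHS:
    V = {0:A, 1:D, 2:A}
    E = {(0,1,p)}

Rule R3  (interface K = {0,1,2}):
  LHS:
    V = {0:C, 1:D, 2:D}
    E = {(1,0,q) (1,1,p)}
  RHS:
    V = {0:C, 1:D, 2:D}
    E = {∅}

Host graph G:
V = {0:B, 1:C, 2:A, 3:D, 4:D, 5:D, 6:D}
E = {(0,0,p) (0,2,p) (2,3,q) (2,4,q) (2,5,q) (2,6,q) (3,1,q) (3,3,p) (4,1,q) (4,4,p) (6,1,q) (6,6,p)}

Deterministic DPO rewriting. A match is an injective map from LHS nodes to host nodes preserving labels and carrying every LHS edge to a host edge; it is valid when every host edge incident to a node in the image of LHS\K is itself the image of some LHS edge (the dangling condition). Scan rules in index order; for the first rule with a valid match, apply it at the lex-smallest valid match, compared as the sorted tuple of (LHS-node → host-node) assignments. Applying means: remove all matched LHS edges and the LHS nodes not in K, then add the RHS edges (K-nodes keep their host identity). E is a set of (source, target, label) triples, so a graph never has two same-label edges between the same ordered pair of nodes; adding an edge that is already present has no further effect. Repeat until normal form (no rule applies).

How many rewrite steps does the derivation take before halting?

Answer: 5

Steps:
initial: |V|=7 |E|=12  E = 0-p->0 0-p->2 2-q->3 2-q->4 2-q->5 2-q->6 3-q->1 3-p->3 4-q->1 4-p->4 6-q->1 6-p->6
step 1: apply R1 at {0↦2, 1↦5, 2↦1}  → |V|=6 |E|=11  E = 0-p->0 0-p->2 2-q->3 2-q->4 2-q->6 3-q->1 3-p->3 4-q->1 4-p->4 6-q->1 6-p->6
step 2: apply R3 at {0↦1, 1↦3, 2↦4}  → |V|=6 |E|=9  E = 0-p->0 0-p->2 2-q->3 2-q->4 2-q->6 4-q->1 4-p->4 6-q->1 6-p->6
step 3: apply R1 at {0↦2, 1↦3, 2↦1}  → |V|=5 |E|=8  E = 0-p->0 0-p->2 2-q->4 2-q->6 4-q->1 4-p->4 6-q->1 6-p->6
step 4: apply R3 at {0↦1, 1↦4, 2↦6}  → |V|=5 |E|=6  E = 0-p->0 0-p->2 2-q->4 2-q->6 6-q->1 6-p->6
step 5: apply R1 at {0↦2, 1↦4, 2↦1}  → |V|=4 |E|=5  E = 0-p->0 0-p->2 2-q->6 6-q->1 6-p->6
halt: no rule applies after step 5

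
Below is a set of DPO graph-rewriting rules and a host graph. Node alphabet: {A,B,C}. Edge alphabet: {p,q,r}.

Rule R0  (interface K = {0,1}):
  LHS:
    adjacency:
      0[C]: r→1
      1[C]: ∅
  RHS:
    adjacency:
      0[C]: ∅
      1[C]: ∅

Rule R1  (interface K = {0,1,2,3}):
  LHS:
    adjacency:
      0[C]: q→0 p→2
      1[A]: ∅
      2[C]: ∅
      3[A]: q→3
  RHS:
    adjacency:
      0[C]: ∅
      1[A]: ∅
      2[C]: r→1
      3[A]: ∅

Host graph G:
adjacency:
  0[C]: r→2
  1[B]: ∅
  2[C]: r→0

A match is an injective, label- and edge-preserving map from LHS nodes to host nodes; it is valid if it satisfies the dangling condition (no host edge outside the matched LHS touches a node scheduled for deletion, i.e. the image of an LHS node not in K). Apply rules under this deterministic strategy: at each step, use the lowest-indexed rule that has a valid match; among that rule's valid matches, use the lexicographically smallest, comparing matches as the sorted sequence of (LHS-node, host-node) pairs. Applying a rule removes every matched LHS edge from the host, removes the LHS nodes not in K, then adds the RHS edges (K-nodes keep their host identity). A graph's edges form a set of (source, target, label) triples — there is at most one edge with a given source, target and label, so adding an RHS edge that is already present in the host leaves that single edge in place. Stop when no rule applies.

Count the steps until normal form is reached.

initial: |V|=3 |E|=2  E = 0-r->2 2-r->0
step 1: apply R0 at {0↦0, 1↦2}  → |V|=3 |E|=1  E = 2-r->0
step 2: apply R0 at {0↦2, 1↦0}  → |V|=3 |E|=0  E = ∅
halt: no rule applies after step 2

Answer: 2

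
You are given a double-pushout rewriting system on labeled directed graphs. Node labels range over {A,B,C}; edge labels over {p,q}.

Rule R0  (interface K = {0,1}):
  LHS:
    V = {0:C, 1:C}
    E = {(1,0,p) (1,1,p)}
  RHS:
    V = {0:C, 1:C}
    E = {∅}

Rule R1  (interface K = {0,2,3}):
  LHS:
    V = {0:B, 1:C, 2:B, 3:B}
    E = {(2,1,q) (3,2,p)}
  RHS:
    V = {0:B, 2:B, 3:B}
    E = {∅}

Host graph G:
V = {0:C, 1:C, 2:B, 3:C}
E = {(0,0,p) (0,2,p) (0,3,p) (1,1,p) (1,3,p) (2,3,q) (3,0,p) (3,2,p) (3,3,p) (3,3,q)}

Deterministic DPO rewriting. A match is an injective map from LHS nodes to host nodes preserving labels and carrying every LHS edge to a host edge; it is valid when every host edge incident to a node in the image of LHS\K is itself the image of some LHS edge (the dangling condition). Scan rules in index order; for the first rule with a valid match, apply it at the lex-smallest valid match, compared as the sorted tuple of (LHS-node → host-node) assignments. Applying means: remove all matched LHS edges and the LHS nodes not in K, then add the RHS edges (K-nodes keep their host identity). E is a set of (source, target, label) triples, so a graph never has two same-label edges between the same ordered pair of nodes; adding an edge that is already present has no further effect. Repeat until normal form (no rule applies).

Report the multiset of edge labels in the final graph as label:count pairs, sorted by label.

Answer: p:2 q:2

Steps:
initial: |V|=4 |E|=10  E = 0-p->0 0-p->2 0-p->3 1-p->1 1-p->3 2-q->3 3-p->0 3-p->2 3-p->3 3-q->3
step 1: apply R0 at {0↦0, 1↦3}  → |V|=4 |E|=8  E = 0-p->0 0-p->2 0-p->3 1-p->1 1-p->3 2-q->3 3-p->2 3-q->3
step 2: apply R0 at {0↦3, 1↦0}  → |V|=4 |E|=6  E = 0-p->2 1-p->1 1-p->3 2-q->3 3-p->2 3-q->3
step 3: apply R0 at {0↦3, 1↦1}  → |V|=4 |E|=4  E = 0-p->2 2-q->3 3-p->2 3-q->3
normal form: no rule applies after step 3
NF edges: [(0, 2, 'p'), (2, 3, 'q'), (3, 2, 'p'), (3, 3, 'q')]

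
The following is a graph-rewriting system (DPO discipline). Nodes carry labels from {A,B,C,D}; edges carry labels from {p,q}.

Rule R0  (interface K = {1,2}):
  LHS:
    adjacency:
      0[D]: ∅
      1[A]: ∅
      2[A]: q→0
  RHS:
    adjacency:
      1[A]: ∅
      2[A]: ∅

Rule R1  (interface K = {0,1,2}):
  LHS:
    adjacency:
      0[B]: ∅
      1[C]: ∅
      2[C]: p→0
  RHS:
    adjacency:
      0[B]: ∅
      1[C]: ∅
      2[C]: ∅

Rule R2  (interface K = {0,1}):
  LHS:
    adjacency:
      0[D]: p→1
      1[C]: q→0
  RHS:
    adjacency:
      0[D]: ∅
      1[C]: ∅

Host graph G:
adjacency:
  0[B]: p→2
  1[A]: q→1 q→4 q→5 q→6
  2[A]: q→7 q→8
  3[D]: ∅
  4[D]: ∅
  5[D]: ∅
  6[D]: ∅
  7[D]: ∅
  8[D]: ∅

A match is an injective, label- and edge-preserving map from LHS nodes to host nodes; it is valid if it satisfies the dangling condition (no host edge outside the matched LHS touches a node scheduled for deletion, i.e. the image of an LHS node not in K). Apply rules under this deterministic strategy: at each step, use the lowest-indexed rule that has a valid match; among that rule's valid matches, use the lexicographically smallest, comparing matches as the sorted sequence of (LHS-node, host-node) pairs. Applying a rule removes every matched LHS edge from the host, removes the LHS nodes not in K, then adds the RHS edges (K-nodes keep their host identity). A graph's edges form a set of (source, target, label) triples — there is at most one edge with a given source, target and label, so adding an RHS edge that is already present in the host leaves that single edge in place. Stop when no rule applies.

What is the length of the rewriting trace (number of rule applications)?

[0] host  ⇒  9 nodes, 7 edges  {0-p->2 1-q->1 1-q->4 1-q->5 1-q->6 2-q->7 2-q->8}
[1] R0 @ {0↦4, 1↦2, 2↦1}  ⇒  8 nodes, 6 edges  {0-p->2 1-q->1 1-q->5 1-q->6 2-q->7 2-q->8}
[2] R0 @ {0↦5, 1↦2, 2↦1}  ⇒  7 nodes, 5 edges  {0-p->2 1-q->1 1-q->6 2-q->7 2-q->8}
[3] R0 @ {0↦6, 1↦2, 2↦1}  ⇒  6 nodes, 4 edges  {0-p->2 1-q->1 2-q->7 2-q->8}
[4] R0 @ {0↦7, 1↦1, 2↦2}  ⇒  5 nodes, 3 edges  {0-p->2 1-q->1 2-q->8}
[5] R0 @ {0↦8, 1↦1, 2↦2}  ⇒  4 nodes, 2 edges  {0-p->2 1-q->1}
final graph: no rule applies after step 5

Answer: 5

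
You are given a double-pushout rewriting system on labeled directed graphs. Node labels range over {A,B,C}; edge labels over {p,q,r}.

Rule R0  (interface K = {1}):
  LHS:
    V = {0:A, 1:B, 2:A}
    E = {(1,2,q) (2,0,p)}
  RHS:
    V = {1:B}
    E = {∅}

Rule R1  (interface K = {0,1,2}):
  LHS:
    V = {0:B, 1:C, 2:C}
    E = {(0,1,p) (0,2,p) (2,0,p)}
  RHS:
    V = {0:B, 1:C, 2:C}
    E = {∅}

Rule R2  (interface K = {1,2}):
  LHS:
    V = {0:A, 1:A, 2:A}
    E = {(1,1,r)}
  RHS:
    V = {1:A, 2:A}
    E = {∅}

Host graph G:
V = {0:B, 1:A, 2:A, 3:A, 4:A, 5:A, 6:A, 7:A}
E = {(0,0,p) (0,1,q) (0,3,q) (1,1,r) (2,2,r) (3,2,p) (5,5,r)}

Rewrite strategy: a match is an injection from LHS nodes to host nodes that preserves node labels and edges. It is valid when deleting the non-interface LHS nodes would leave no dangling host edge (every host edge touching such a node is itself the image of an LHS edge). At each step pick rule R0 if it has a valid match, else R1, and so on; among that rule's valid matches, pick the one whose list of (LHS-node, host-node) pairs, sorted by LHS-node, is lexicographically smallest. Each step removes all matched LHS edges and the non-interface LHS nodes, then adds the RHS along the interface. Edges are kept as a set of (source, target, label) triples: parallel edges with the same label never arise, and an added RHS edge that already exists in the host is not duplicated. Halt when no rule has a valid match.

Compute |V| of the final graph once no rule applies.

start.  V:8 E:7  edges: 0-p->0 0-q->1 0-q->3 1-r->1 2-r->2 3-p->2 5-r->5
1. fire R2 via {0↦4, 1↦1, 2↦2}  →  V:7 E:6  edges: 0-p->0 0-q->1 0-q->3 2-r->2 3-p->2 5-r->5
2. fire R2 via {0↦6, 1↦2, 2↦1}  →  V:6 E:5  edges: 0-p->0 0-q->1 0-q->3 3-p->2 5-r->5
3. fire R0 via {0↦2, 1↦0, 2↦3}  →  V:4 E:3  edges: 0-p->0 0-q->1 5-r->5
4. fire R2 via {0↦7, 1↦5, 2↦1}  →  V:3 E:2  edges: 0-p->0 0-q->1
normal form: no rule applies after step 4
NF nodes: {0:B, 1:A, 5:A}

Answer: 3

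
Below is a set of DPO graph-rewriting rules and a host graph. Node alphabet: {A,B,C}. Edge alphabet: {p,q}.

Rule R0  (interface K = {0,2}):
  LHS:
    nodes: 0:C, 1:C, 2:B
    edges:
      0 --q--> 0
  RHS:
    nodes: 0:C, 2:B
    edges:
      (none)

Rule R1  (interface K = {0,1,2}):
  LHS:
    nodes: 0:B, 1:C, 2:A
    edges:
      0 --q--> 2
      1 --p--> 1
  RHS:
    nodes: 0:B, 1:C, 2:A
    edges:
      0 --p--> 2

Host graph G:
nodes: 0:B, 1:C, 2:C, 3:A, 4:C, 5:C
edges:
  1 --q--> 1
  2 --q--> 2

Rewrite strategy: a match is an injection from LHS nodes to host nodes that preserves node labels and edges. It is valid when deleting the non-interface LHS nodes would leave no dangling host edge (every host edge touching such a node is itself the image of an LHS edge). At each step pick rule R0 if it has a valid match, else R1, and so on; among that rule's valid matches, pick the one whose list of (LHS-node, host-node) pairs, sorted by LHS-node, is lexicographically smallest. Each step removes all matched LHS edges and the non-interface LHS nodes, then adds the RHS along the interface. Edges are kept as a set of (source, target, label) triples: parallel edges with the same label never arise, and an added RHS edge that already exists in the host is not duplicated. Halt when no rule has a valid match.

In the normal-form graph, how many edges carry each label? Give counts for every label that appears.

start.  V:6 E:2  edges: 1-q->1 2-q->2
1. fire R0 via {0↦1, 1↦4, 2↦0}  →  V:5 E:1  edges: 2-q->2
2. fire R0 via {0↦2, 1↦1, 2↦0}  →  V:4 E:0  edges: ∅
normal form: no rule applies after step 2
NF edges: []

Answer: (no edges)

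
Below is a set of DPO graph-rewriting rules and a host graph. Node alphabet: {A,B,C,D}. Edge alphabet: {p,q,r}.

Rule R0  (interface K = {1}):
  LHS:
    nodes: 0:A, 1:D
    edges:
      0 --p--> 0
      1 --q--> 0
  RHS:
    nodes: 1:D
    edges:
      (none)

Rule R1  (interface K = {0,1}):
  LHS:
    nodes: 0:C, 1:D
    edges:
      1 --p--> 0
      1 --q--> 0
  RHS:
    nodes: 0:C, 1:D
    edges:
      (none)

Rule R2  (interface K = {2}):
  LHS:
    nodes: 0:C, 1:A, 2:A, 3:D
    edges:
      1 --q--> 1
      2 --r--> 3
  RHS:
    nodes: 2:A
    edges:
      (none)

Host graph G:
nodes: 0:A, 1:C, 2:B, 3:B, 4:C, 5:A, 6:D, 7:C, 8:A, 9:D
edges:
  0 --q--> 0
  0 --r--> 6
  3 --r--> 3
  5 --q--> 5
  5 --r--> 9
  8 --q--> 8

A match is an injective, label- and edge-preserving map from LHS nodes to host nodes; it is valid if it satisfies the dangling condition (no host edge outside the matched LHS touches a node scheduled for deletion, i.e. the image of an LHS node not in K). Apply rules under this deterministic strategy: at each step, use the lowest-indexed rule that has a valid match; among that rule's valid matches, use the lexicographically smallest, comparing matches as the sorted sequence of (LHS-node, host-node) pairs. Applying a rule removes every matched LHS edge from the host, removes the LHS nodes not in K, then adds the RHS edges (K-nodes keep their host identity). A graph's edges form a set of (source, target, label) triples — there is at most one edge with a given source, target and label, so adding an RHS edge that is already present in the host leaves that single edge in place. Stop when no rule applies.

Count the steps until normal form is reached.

initial: |V|=10 |E|=6  E = 0-q->0 0-r->6 3-r->3 5-q->5 5-r->9 8-q->8
step 1: apply R2 at {0↦1, 1↦8, 2↦0, 3↦6}  → |V|=7 |E|=4  E = 0-q->0 3-r->3 5-q->5 5-r->9
step 2: apply R2 at {0↦4, 1↦0, 2↦5, 3↦9}  → |V|=4 |E|=2  E = 3-r->3 5-q->5
halt: no rule applies after step 2

Answer: 2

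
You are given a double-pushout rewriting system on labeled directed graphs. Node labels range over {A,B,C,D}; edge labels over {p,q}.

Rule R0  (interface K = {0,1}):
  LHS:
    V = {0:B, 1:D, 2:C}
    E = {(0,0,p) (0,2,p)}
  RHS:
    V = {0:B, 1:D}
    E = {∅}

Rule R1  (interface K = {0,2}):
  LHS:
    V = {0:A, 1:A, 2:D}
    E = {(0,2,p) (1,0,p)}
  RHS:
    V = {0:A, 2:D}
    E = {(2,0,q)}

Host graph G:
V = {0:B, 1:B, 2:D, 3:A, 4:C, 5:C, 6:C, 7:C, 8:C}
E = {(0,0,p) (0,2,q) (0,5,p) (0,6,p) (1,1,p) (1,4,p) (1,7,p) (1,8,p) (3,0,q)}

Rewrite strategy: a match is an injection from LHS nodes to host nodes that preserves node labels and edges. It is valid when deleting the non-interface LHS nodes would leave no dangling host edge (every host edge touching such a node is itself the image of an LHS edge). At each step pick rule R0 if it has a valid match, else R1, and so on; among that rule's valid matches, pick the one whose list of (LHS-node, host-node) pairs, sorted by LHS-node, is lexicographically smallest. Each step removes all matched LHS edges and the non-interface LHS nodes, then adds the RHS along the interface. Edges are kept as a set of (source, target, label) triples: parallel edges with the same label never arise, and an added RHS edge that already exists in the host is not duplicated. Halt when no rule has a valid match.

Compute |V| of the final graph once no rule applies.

Answer: 7

Rewrite trace:
start.  V:9 E:9  edges: 0-p->0 0-q->2 0-p->5 0-p->6 1-p->1 1-p->4 1-p->7 1-p->8 3-q->0
1. fire R0 via {0↦0, 1↦2, 2↦5}  →  V:8 E:7  edges: 0-q->2 0-p->6 1-p->1 1-p->4 1-p->7 1-p->8 3-q->0
2. fire R0 via {0↦1, 1↦2, 2↦4}  →  V:7 E:5  edges: 0-q->2 0-p->6 1-p->7 1-p->8 3-q->0
final graph: no rule applies after step 2
NF nodes: {0:B, 1:B, 2:D, 3:A, 6:C, 7:C, 8:C}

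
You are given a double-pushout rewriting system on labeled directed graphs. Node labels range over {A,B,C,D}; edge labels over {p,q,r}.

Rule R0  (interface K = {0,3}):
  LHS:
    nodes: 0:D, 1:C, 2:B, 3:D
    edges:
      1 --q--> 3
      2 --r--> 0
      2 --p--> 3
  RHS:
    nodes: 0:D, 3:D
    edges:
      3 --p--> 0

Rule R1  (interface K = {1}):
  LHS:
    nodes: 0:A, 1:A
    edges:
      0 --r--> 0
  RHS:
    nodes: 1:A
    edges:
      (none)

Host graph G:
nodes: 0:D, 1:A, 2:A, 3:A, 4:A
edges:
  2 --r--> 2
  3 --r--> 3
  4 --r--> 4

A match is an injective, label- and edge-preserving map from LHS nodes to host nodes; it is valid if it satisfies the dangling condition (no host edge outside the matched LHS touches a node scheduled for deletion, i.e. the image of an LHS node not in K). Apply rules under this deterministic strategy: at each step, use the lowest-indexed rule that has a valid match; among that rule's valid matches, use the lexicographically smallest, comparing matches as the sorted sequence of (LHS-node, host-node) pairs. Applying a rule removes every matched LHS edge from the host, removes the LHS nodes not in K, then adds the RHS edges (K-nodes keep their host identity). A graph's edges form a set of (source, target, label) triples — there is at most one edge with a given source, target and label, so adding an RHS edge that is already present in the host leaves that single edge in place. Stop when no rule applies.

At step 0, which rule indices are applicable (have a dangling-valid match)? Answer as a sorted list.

R0: no valid match — LHS pattern not found
R1: 9 valid matches — {0↦2, 1↦1}, {0↦2, 1↦3}, {0↦2, 1↦4} (+6 more)

Answer: [R1]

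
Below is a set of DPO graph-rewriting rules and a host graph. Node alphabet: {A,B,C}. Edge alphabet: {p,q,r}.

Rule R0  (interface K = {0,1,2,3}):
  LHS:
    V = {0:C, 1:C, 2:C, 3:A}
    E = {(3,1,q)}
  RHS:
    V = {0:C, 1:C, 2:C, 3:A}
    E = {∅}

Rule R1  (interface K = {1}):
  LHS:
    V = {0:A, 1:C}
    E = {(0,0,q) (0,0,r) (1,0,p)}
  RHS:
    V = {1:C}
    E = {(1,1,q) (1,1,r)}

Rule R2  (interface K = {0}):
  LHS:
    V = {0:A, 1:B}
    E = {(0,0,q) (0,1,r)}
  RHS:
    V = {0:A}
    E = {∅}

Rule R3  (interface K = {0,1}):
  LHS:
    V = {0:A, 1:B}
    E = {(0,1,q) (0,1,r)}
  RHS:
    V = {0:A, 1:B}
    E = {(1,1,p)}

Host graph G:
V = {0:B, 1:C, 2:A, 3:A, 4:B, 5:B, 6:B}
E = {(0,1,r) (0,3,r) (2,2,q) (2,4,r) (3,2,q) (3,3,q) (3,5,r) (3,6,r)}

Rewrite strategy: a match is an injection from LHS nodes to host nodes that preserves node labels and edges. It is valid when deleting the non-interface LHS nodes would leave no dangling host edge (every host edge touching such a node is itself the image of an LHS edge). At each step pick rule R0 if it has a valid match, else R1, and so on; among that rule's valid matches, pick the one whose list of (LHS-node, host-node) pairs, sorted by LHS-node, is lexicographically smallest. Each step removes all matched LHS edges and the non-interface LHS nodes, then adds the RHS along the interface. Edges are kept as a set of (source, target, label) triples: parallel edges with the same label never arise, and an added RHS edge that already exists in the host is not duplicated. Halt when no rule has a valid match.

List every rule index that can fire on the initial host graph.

Answer: [R2]

Rewrite trace:
R0: no valid match — LHS pattern not found
R1: no valid match — LHS pattern not found
R2: 3 valid matches — {0↦2, 1↦4}, {0↦3, 1↦5}, {0↦3, 1↦6}
R3: no valid match — LHS pattern not found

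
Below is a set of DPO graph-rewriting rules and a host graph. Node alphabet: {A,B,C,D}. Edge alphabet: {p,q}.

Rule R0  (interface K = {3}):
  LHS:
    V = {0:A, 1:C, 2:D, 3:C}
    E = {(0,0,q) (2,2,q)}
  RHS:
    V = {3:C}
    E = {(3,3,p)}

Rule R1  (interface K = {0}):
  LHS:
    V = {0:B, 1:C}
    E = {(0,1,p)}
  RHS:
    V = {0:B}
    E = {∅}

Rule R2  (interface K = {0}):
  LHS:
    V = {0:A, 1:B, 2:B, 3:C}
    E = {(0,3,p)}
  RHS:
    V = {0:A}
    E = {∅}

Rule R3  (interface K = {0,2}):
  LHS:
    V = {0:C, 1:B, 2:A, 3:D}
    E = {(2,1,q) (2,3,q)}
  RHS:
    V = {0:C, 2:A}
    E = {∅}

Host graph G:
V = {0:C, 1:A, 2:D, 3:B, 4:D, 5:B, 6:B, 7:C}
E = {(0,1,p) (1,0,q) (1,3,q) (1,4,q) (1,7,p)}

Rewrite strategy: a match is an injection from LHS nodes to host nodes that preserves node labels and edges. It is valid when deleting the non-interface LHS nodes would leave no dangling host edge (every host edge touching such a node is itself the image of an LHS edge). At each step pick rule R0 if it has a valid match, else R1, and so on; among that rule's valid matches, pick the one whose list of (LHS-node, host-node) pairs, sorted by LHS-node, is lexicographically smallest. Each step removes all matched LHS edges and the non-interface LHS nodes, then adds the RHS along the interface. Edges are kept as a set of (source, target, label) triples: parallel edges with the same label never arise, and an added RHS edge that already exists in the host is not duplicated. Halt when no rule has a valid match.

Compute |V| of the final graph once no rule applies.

Answer: 3

Rewrite trace:
[0] host  ⇒  8 nodes, 5 edges  {0-p->1 1-q->0 1-q->3 1-q->4 1-p->7}
[1] R2 @ {0↦1, 1↦5, 2↦6, 3↦7}  ⇒  5 nodes, 4 edges  {0-p->1 1-q->0 1-q->3 1-q->4}
[2] R3 @ {0↦0, 1↦3, 2↦1, 3↦4}  ⇒  3 nodes, 2 edges  {0-p->1 1-q->0}
halt: no rule applies after step 2
NF nodes: {0:C, 1:A, 2:D}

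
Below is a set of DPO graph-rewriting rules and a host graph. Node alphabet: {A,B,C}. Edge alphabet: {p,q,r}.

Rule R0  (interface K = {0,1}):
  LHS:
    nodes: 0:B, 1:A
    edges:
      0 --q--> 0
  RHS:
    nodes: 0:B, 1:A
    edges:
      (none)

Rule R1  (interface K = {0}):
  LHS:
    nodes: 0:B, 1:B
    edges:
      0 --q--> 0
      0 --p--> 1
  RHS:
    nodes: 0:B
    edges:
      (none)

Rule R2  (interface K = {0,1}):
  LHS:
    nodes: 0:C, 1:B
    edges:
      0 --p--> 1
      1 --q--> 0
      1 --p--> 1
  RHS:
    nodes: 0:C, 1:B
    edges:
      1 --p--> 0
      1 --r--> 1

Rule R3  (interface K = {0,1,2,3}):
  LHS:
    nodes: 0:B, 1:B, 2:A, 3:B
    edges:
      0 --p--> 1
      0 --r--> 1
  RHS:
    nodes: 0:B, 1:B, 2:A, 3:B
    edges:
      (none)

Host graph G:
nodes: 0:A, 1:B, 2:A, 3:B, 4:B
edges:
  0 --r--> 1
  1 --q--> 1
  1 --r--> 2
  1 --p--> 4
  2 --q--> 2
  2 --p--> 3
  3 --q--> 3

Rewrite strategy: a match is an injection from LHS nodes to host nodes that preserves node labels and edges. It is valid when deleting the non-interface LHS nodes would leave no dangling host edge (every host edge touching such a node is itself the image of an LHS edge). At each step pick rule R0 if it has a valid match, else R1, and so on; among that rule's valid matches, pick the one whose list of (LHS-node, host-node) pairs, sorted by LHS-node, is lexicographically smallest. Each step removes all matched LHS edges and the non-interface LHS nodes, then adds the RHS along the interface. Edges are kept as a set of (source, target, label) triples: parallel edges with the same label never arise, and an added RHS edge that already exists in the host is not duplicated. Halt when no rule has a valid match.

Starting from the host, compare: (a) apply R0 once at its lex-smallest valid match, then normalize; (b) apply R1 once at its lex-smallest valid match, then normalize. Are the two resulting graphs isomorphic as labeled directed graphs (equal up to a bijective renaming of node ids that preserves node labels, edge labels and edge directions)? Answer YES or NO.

branch R0-first: apply at {0↦1, 1↦0} → |E|=6, then 1 more step(s) → NF |V|=5 |E|=5 V={0:A, 1:B, 2:A, 3:B, 4:B} E=0-r->1 1-r->2 1-p->4 2-q->2 2-p->3
branch R1-first: apply at {0↦1, 1↦4} → |E|=5, then 1 more step(s) → NF |V|=4 |E|=4 V={0:A, 1:B, 2:A, 3:B} E=0-r->1 1-r->2 2-q->2 2-p->3
graphs not isomorphic

Answer: NO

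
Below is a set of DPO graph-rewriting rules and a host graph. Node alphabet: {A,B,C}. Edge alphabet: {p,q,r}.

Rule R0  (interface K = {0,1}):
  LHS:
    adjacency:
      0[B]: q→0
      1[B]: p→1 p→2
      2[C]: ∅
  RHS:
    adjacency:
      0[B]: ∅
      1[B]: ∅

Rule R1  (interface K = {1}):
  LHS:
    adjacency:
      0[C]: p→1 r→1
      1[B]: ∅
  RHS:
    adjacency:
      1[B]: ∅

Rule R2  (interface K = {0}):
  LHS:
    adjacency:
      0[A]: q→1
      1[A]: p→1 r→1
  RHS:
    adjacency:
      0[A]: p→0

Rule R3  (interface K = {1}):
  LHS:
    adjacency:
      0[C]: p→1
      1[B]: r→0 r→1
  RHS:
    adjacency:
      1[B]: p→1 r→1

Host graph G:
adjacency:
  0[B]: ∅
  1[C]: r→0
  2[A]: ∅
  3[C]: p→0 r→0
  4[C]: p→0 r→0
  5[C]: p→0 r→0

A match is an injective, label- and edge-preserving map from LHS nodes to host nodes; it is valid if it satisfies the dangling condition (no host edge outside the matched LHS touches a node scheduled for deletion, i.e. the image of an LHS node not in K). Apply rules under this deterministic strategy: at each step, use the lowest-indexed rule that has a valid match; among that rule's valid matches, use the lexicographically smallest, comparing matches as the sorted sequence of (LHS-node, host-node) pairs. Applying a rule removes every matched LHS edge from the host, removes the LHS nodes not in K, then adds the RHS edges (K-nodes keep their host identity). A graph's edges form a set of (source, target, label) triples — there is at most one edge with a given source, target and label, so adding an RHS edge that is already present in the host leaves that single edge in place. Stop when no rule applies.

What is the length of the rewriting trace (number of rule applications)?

initial: |V|=6 |E|=7  E = 1-r->0 3-p->0 3-r->0 4-p->0 4-r->0 5-p->0 5-r->0
step 1: apply R1 at {0↦3, 1↦0}  → |V|=5 |E|=5  E = 1-r->0 4-p->0 4-r->0 5-p->0 5-r->0
step 2: apply R1 at {0↦4, 1↦0}  → |V|=4 |E|=3  E = 1-r->0 5-p->0 5-r->0
step 3: apply R1 at {0↦5, 1↦0}  → |V|=3 |E|=1  E = 1-r->0
normal form: no rule applies after step 3

Answer: 3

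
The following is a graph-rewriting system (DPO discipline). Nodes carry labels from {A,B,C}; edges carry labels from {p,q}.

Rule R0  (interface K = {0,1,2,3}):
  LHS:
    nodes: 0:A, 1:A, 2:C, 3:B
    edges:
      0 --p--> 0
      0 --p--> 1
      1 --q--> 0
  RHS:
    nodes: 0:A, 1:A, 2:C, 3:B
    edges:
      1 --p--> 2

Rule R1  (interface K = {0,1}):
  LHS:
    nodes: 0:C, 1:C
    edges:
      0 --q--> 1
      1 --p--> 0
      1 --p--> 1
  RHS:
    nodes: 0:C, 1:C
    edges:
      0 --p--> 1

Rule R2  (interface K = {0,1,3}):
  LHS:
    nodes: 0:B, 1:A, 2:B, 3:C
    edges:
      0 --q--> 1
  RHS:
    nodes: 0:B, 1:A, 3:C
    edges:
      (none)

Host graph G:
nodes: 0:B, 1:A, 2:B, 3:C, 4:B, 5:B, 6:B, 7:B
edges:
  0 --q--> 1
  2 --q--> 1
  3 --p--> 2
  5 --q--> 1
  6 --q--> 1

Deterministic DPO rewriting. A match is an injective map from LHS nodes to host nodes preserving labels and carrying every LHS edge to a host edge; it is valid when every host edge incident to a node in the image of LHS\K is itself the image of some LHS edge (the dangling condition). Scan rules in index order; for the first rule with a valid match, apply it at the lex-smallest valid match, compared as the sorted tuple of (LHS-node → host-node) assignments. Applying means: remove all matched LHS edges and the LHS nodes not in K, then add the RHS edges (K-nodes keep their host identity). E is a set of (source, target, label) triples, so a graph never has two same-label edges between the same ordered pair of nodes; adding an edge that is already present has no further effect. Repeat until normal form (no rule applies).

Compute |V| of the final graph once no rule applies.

Answer: 4

Rewrite trace:
start.  V:8 E:5  edges: 0-q->1 2-q->1 3-p->2 5-q->1 6-q->1
1. fire R2 via {0↦0, 1↦1, 2↦4, 3↦3}  →  V:7 E:4  edges: 2-q->1 3-p->2 5-q->1 6-q->1
2. fire R2 via {0↦2, 1↦1, 2↦0, 3↦3}  →  V:6 E:3  edges: 3-p->2 5-q->1 6-q->1
3. fire R2 via {0↦5, 1↦1, 2↦7, 3↦3}  →  V:5 E:2  edges: 3-p->2 6-q->1
4. fire R2 via {0↦6, 1↦1, 2↦5, 3↦3}  →  V:4 E:1  edges: 3-p->2
halt: no rule applies after step 4
NF nodes: {1:A, 2:B, 3:C, 6:B}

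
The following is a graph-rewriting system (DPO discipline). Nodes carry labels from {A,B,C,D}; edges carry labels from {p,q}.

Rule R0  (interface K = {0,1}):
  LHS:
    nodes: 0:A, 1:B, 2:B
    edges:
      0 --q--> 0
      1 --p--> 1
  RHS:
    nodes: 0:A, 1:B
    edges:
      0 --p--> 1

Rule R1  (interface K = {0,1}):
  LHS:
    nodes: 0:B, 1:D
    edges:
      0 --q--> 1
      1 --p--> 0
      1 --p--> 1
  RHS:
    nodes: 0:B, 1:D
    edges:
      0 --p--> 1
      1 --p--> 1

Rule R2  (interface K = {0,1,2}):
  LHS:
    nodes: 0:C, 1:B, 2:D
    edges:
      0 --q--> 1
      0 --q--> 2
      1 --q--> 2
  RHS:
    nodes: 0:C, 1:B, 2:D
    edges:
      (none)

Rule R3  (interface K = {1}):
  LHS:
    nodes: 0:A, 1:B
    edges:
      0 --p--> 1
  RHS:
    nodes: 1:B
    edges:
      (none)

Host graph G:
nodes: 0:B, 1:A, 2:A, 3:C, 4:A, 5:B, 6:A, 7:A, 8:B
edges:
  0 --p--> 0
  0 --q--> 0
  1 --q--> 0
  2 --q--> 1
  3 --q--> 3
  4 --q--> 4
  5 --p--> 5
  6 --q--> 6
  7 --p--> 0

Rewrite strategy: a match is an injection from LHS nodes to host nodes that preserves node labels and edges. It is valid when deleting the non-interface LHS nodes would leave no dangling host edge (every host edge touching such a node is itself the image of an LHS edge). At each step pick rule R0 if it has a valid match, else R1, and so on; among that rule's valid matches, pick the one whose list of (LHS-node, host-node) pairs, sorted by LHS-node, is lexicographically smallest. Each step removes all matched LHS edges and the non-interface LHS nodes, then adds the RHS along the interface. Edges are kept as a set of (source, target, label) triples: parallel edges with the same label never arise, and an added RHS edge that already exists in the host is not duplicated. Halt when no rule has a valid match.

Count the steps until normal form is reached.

initial: |V|=9 |E|=9  E = 0-p->0 0-q->0 1-q->0 2-q->1 3-q->3 4-q->4 5-p->5 6-q->6 7-p->0
step 1: apply R0 at {0↦4, 1↦0, 2↦8}  → |V|=8 |E|=8  E = 0-q->0 1-q->0 2-q->1 3-q->3 4-p->0 5-p->5 6-q->6 7-p->0
step 2: apply R3 at {0↦4, 1↦0}  → |V|=7 |E|=7  E = 0-q->0 1-q->0 2-q->1 3-q->3 5-p->5 6-q->6 7-p->0
step 3: apply R3 at {0↦7, 1↦0}  → |V|=6 |E|=6  E = 0-q->0 1-q->0 2-q->1 3-q->3 5-p->5 6-q->6
normal form: no rule applies after step 3

Answer: 3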